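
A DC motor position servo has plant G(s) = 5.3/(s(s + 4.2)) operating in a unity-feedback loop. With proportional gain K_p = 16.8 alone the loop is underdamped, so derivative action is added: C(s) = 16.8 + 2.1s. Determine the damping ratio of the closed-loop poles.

ζ = 0.812

Forward path: (16.8 + 2.1s)·5.3/(s(s+4.2)). The closed-loop characteristic equation is s² + (4.2 + 5.3·2.1)s + 5.3·16.8 = 0.
That is s² + 15.33s + 89.04 = 0, so ω_n = 9.436 rad/s and ζ = 15.33/(2·9.436) = 0.8123.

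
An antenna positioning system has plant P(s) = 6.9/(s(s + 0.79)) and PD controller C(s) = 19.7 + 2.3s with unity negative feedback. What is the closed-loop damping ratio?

ζ = 0.714

Forward path: (19.7 + 2.3s)·6.9/(s(s+0.79)). The closed-loop characteristic equation is s² + (0.79 + 6.9·2.3)s + 6.9·19.7 = 0.
That is s² + 16.66s + 135.9 = 0, so ω_n = 11.66 rad/s and ζ = 16.66/(2·11.66) = 0.7145.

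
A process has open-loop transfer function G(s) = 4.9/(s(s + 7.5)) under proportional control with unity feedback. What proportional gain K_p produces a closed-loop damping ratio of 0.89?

K_p = 3.62

Closed-loop characteristic equation: s² + 7.5s + K_p·4.9 = 0.
So ω_n = √(4.9K_p) and 2ζω_n = 7.5, giving ζ = 7.5/(2√(4.9K_p)).
Setting ζ = 0.89: √(4.9K_p) = 7.5/(2·0.89) = 4.213, so K_p = 17.75/4.9 = 3.62.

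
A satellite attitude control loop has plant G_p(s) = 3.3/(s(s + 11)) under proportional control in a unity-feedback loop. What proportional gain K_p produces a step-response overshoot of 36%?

From %OS = 100·exp(−πζ/√(1−ζ²)) = 36%, ζ = −ln(0.36)/√(π²+ln²(0.36)) = 0.3093.
Characteristic equation s² + 11s + 3.3K_p = 0 gives ζ = 11/(2√(3.3K_p)).
Setting ζ = 0.3093: √(3.3K_p) = 11/(2·0.3093) = 17.78, so K_p = 316.3/3.3 = 95.8.

K_p = 95.8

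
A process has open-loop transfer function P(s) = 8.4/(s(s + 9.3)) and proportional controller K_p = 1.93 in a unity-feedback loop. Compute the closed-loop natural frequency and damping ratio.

ω_n = 4.03 rad/s, ζ = 1.15

1 + K_p·P(s) = 0 gives s² + 9.3s + 16.21 = 0.
So ω_n² = 16.21 ⇒ ω_n = 4.026 rad/s, and ζ = 9.3/(2ω_n) = 1.15.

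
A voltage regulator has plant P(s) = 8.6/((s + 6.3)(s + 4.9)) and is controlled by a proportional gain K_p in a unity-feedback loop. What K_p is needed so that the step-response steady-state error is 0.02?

For a type-0 loop with proportional control, e_ss = 1/(1 + K_p·P(0)).
P(0) = 0.2786. Require 1/(1 + K_p·0.2786) = 0.02, so 1 + 0.2786·K_p = 50.
K_p = (50 − 1)/0.2786 = 176.

K_p = 176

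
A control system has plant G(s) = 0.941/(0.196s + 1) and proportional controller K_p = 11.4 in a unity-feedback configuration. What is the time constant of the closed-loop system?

τ = 0.0167 s

Closed loop: T(s) = K_p·G/(1+K_p·G) = 10.73/(0.196s + 1 + 10.73), with pole at s = −(1 + 10.73)/0.196 = −59.83.
Closed-loop time constant τ = 1/59.83 = 0.0167 s.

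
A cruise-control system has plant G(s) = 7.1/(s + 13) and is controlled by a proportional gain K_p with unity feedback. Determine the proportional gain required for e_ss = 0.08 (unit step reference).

K_p = 21.1

Steady-state error for a unit step on this type-0 loop is 1/(1 + K_p·G(0)).
G(0) = 0.5462. Require 1/(1 + K_p·0.5462) = 0.08, so 1 + 0.5462·K_p = 12.5.
K_p = (12.5 − 1)/0.5462 = 21.1.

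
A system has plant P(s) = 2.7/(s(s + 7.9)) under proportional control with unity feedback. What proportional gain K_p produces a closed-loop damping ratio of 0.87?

K_p = 7.63

Closed-loop characteristic equation: s² + 7.9s + K_p·2.7 = 0.
So ω_n = √(2.7K_p) and 2ζω_n = 7.9, giving ζ = 7.9/(2√(2.7K_p)).
Setting ζ = 0.87: √(2.7K_p) = 7.9/(2·0.87) = 4.54, so K_p = 20.61/2.7 = 7.63.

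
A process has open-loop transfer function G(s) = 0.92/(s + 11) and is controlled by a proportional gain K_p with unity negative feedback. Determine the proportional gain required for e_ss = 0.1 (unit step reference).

K_p = 108

The loop is type 0, so e_ss(step) = 1/(1 + K_pos) with K_pos = K_p·G(0).
G(0) = 0.08364. Require 1/(1 + K_p·0.08364) = 0.1, so 1 + 0.08364·K_p = 10.
K_p = (10 − 1)/0.08364 = 108.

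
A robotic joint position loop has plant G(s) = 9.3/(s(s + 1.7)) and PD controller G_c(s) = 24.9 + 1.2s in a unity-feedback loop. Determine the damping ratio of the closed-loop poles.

Forward path: (24.9 + 1.2s)·9.3/(s(s+1.7)). The closed-loop characteristic equation is s² + (1.7 + 9.3·1.2)s + 9.3·24.9 = 0.
That is s² + 12.86s + 231.6 = 0, so ω_n = 15.22 rad/s and ζ = 12.86/(2·15.22) = 0.4225.

ζ = 0.423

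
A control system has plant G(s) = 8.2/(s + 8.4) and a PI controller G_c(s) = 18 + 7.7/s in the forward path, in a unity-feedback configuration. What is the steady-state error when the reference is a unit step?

The open loop G_c(s)G(s) has a pole at the origin (type 1), so the static position error constant is infinite and e_ss = 1/(1+∞) = 0.

0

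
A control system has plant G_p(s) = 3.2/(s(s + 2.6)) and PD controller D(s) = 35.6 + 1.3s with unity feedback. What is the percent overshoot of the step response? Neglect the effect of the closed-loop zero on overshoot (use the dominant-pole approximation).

35%

Forward path: (35.6 + 1.3s)·3.2/(s(s+2.6)). The closed-loop characteristic equation is s² + (2.6 + 3.2·1.3)s + 3.2·35.6 = 0.
That is s² + 6.76s + 113.9 = 0, so ω_n = 10.67 rad/s and ζ = 6.76/(2·10.67) = 0.3167.
%OS = 100·exp(−πζ/√(1−ζ²)) = 35%.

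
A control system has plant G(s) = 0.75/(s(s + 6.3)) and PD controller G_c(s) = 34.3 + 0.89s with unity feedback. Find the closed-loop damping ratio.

Forward path: (34.3 + 0.89s)·0.75/(s(s+6.3)). The closed-loop characteristic equation is s² + (6.3 + 0.75·0.89)s + 0.75·34.3 = 0.
That is s² + 6.967s + 25.72 = 0, so ω_n = 5.072 rad/s and ζ = 6.967/(2·5.072) = 0.6869.

ζ = 0.687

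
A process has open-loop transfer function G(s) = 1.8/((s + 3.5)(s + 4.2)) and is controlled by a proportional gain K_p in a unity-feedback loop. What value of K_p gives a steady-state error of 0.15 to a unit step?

For a type-0 loop with proportional control, e_ss = 1/(1 + K_p·G(0)).
G(0) = 0.1224. Require 1/(1 + K_p·0.1224) = 0.15, so 1 + 0.1224·K_p = 6.667.
K_p = (6.667 − 1)/0.1224 = 46.3.

K_p = 46.3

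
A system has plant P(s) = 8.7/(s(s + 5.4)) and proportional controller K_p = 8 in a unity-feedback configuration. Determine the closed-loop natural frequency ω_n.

The closed-loop denominator is s(s+5.4) + 8·8.7 = s² + 5.4s + 69.6.
So ω_n² = 69.6 ⇒ ω_n = 8.343 rad/s, and ζ = 5.4/(2ω_n) = 0.324.

ω_n = 8.34 rad/s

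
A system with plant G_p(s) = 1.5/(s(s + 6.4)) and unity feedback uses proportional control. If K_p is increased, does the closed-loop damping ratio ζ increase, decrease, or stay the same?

ζ = 6.4/(2√(1.5K_p)); increasing K_p raises the denominator, so ζ falls.

decrease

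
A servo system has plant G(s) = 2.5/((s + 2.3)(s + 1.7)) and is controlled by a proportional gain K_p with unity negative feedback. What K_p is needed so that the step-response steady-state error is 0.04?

K_p = 37.5

Steady-state error for a unit step on this type-0 loop is 1/(1 + K_p·G(0)).
G(0) = 0.6394. Require 1/(1 + K_p·0.6394) = 0.04, so 1 + 0.6394·K_p = 25.
K_p = (25 − 1)/0.6394 = 37.5.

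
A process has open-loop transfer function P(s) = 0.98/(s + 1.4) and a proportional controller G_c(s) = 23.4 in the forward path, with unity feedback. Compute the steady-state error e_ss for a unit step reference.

The loop is type 0. Static position error constant K_pos = G_c(0)·P(0) = 23.4·0.7 = 16.38.
Steady-state error to a unit step: e_ss = 1/(1+K_pos) = 1/17.38 = 0.0575.

0.0575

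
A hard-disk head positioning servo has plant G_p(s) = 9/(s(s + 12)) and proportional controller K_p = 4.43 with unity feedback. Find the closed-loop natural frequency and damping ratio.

ω_n = 6.31 rad/s, ζ = 0.95

With unity feedback the closed-loop characteristic equation is s² + 12s + 4.43·9 = s² + 12s + 39.87 = 0.
So ω_n² = 39.87 ⇒ ω_n = 6.314 rad/s, and ζ = 12/(2ω_n) = 0.95.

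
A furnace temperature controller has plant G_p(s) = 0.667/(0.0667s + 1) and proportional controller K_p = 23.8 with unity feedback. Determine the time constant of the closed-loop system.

Closed loop: T(s) = K_p·G_p/(1+K_p·G_p) = 15.87/(0.0667s + 1 + 15.87), with pole at s = −(1 + 15.87)/0.0667 = −253.
Closed-loop time constant τ = 1/253 = 0.00395 s.

τ = 0.00395 s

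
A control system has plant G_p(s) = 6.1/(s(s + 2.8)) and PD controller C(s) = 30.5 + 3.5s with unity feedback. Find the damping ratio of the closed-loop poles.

ζ = 0.885

Forward path: (30.5 + 3.5s)·6.1/(s(s+2.8)). The closed-loop characteristic equation is s² + (2.8 + 6.1·3.5)s + 6.1·30.5 = 0.
That is s² + 24.15s + 186 = 0, so ω_n = 13.64 rad/s and ζ = 24.15/(2·13.64) = 0.8853.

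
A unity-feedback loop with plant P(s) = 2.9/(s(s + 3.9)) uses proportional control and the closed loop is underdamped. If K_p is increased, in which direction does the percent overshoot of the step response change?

increase

Characteristic equation s² + 3.9s + K_p·2.9 = 0: raising K_p raises ω_n while 2ζω_n = 3.9 is fixed, so ζ falls and overshoot grows.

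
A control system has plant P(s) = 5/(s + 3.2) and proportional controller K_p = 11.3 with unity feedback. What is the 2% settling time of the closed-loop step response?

Closed-loop transfer function: T(s) = K_p·P(s)/(1 + K_p·P(s)) = 56.5/(s + 3.2 + 56.5) = 56.5/(s + 59.7).
Time constant τ = 1/59.7 = 0.01675 s, so the 2% settling time is about 4τ = 0.067 s.

T_s ≈ 0.067 s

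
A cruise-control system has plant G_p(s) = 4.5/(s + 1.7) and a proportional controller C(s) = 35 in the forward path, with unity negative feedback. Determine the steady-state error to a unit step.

0.0107

The loop is type 0. Static position error constant K_pos = C(0)·G_p(0) = 35·2.647 = 92.65.
Steady-state error to a unit step: e_ss = 1/(1+K_pos) = 1/93.65 = 0.0107.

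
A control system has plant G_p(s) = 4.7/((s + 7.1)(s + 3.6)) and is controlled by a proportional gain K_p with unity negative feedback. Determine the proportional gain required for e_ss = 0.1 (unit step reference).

Steady-state error for a unit step on this type-0 loop is 1/(1 + K_p·G_p(0)).
G_p(0) = 0.1839. Require 1/(1 + K_p·0.1839) = 0.1, so 1 + 0.1839·K_p = 10.
K_p = (10 − 1)/0.1839 = 48.9.

K_p = 48.9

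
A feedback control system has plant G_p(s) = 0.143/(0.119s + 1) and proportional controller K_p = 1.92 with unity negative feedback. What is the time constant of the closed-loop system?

τ = 0.0934 s

Closed loop: T(s) = K_p·G_p/(1+K_p·G_p) = 0.2746/(0.119s + 1 + 0.2746), with pole at s = −(1 + 0.2746)/0.119 = −10.71.
Closed-loop time constant τ = 1/10.71 = 0.0934 s.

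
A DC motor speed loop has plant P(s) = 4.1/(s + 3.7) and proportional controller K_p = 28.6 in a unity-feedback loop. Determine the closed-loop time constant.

Closed-loop transfer function: T(s) = K_p·P(s)/(1 + K_p·P(s)) = 117.3/(s + 3.7 + 117.3) = 117.3/(s + 121).
Time constant τ = 1/121 = 0.00827 s.

τ = 0.00827 s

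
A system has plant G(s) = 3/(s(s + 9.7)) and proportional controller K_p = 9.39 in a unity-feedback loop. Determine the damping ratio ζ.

With unity feedback the closed-loop characteristic equation is s² + 9.7s + 9.39·3 = s² + 9.7s + 28.17 = 0.
So ω_n² = 28.17 ⇒ ω_n = 5.308 rad/s, and ζ = 9.7/(2ω_n) = 0.914.

ζ = 0.914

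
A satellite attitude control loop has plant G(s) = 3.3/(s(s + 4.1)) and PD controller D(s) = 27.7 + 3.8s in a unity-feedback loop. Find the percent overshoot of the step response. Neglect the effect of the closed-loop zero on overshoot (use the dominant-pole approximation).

Forward path: (27.7 + 3.8s)·3.3/(s(s+4.1)). The closed-loop characteristic equation is s² + (4.1 + 3.3·3.8)s + 3.3·27.7 = 0.
That is s² + 16.64s + 91.41 = 0, so ω_n = 9.561 rad/s and ζ = 16.64/(2·9.561) = 0.8702.
%OS = 100·exp(−πζ/√(1−ζ²)) = 0.389%.

0.389%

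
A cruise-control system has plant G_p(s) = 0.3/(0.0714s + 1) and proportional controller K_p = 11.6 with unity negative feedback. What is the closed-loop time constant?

τ = 0.0159 s

Closed loop: T(s) = K_p·G_p/(1+K_p·G_p) = 3.48/(0.0714s + 1 + 3.48), with pole at s = −(1 + 3.48)/0.0714 = −62.75.
Closed-loop time constant τ = 1/62.75 = 0.0159 s.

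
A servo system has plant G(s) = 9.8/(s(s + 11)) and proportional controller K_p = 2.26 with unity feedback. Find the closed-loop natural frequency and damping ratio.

The closed-loop denominator is s(s+11) + 2.26·9.8 = s² + 11s + 22.15.
Matching s² + 2ζω_n s + ω_n²: ω_n = √22.15 = 4.706 rad/s and 2ζω_n = 11, so ζ = 11/(2·4.706) = 1.17.

ω_n = 4.71 rad/s, ζ = 1.17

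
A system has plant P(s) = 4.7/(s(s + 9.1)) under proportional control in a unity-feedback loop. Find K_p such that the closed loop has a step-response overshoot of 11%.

From %OS = 100·exp(−πζ/√(1−ζ²)) = 11%, ζ = −ln(0.11)/√(π²+ln²(0.11)) = 0.5749.
Characteristic equation s² + 9.1s + 4.7K_p = 0 gives ζ = 9.1/(2√(4.7K_p)).
Setting ζ = 0.5749: √(4.7K_p) = 9.1/(2·0.5749) = 7.915, so K_p = 62.64/4.7 = 13.3.

K_p = 13.3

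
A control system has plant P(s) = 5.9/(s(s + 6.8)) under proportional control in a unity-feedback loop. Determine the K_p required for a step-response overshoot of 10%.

From %OS = 100·exp(−πζ/√(1−ζ²)) = 10%, ζ = −ln(0.1)/√(π²+ln²(0.1)) = 0.5912.
Characteristic equation s² + 6.8s + 5.9K_p = 0 gives ζ = 6.8/(2√(5.9K_p)).
Setting ζ = 0.5912: √(5.9K_p) = 6.8/(2·0.5912) = 5.751, so K_p = 33.08/5.9 = 5.61.

K_p = 5.61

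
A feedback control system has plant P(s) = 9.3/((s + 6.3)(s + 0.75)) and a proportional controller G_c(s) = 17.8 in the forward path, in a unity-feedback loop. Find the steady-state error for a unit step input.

The loop is type 0. Static position error constant K_pos = G_c(0)·P(0) = 17.8·1.968 = 35.03.
Steady-state error to a unit step: e_ss = 1/(1+K_pos) = 1/36.03 = 0.0278.

0.0278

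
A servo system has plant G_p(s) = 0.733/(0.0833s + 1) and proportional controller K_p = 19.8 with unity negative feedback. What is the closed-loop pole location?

Closed loop: T(s) = K_p·G_p/(1+K_p·G_p) = 14.51/(0.0833s + 1 + 14.51), with pole at s = −(1 + 14.51)/0.0833 = −186.2.

s = -186.2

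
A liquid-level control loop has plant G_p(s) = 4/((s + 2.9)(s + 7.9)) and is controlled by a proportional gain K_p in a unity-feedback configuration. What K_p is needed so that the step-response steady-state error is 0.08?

K_p = 65.9

For a type-0 loop with proportional control, e_ss = 1/(1 + K_p·G_p(0)).
G_p(0) = 0.1746. Require 1/(1 + K_p·0.1746) = 0.08, so 1 + 0.1746·K_p = 12.5.
K_p = (12.5 − 1)/0.1746 = 65.9.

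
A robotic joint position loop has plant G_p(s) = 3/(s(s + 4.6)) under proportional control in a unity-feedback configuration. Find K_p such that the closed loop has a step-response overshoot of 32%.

From %OS = 100·exp(−πζ/√(1−ζ²)) = 32%, ζ = −ln(0.32)/√(π²+ln²(0.32)) = 0.341.
Characteristic equation s² + 4.6s + 3K_p = 0 gives ζ = 4.6/(2√(3K_p)).
Setting ζ = 0.341: √(3K_p) = 4.6/(2·0.341) = 6.746, so K_p = 45.5/3 = 15.2.

K_p = 15.2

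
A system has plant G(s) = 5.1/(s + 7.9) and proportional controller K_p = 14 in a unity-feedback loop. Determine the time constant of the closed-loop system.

τ = 0.0126 s

Closed-loop transfer function: T(s) = K_p·G(s)/(1 + K_p·G(s)) = 71.4/(s + 7.9 + 71.4) = 71.4/(s + 79.3).
Time constant τ = 1/79.3 = 0.0126 s.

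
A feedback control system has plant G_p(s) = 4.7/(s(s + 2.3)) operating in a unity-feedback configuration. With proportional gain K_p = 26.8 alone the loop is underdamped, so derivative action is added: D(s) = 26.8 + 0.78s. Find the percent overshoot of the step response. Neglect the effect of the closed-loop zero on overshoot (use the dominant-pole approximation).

Forward path: (26.8 + 0.78s)·4.7/(s(s+2.3)). The closed-loop characteristic equation is s² + (2.3 + 4.7·0.78)s + 4.7·26.8 = 0.
That is s² + 5.966s + 126 = 0, so ω_n = 11.22 rad/s and ζ = 5.966/(2·11.22) = 0.2658.
%OS = 100·exp(−πζ/√(1−ζ²)) = 42.1%.

42.1%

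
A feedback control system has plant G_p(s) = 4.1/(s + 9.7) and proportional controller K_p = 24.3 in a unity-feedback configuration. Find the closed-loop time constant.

τ = 0.00915 s

Closed-loop transfer function: T(s) = K_p·G_p(s)/(1 + K_p·G_p(s)) = 99.63/(s + 9.7 + 99.63) = 99.63/(s + 109.3).
Time constant τ = 1/109.3 = 0.00915 s.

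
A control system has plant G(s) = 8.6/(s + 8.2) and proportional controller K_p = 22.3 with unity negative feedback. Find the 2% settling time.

T_s ≈ 0.02 s

Closed-loop transfer function: T(s) = K_p·G(s)/(1 + K_p·G(s)) = 191.8/(s + 8.2 + 191.8) = 191.8/(s + 200).
Time constant τ = 1/200 = 0.005001 s, so the 2% settling time is about 4τ = 0.02 s.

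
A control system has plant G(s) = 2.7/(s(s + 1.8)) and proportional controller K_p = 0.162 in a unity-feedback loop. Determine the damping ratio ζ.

ζ = 1.36

1 + K_p·G(s) = 0 gives s² + 1.8s + 0.4374 = 0.
So ω_n² = 0.4374 ⇒ ω_n = 0.6614 rad/s, and ζ = 1.8/(2ω_n) = 1.36.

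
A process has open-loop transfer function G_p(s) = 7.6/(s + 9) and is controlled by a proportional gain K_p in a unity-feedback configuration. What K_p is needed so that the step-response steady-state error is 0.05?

K_p = 22.5

For a type-0 loop with proportional control, e_ss = 1/(1 + K_p·G_p(0)).
G_p(0) = 0.8444. Require 1/(1 + K_p·0.8444) = 0.05, so 1 + 0.8444·K_p = 20.
K_p = (20 − 1)/0.8444 = 22.5.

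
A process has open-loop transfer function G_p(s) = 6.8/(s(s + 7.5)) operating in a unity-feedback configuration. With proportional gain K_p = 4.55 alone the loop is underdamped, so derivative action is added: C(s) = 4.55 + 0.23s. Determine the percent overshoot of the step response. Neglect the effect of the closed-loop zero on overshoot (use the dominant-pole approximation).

Forward path: (4.55 + 0.23s)·6.8/(s(s+7.5)). The closed-loop characteristic equation is s² + (7.5 + 6.8·0.23)s + 6.8·4.55 = 0.
That is s² + 9.064s + 30.94 = 0, so ω_n = 5.562 rad/s and ζ = 9.064/(2·5.562) = 0.8148.
%OS = 100·exp(−πζ/√(1−ζ²)) = 1.21%.

1.21%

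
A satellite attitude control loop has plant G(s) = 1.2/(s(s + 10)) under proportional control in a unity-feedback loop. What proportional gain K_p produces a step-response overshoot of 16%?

From %OS = 100·exp(−πζ/√(1−ζ²)) = 16%, ζ = −ln(0.16)/√(π²+ln²(0.16)) = 0.5039.
Characteristic equation s² + 10s + 1.2K_p = 0 gives ζ = 10/(2√(1.2K_p)).
Setting ζ = 0.5039: √(1.2K_p) = 10/(2·0.5039) = 9.923, so K_p = 98.47/1.2 = 82.1.

K_p = 82.1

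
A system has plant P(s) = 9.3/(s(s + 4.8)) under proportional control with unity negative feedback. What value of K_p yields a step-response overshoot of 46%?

From %OS = 100·exp(−πζ/√(1−ζ²)) = 46%, ζ = −ln(0.46)/√(π²+ln²(0.46)) = 0.24.
Characteristic equation s² + 4.8s + 9.3K_p = 0 gives ζ = 4.8/(2√(9.3K_p)).
Setting ζ = 0.24: √(9.3K_p) = 4.8/(2·0.24) = 10, so K_p = 100/9.3 = 10.8.

K_p = 10.8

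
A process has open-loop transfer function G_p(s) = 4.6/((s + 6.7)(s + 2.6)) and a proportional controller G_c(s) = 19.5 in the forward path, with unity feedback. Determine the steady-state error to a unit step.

The loop is type 0. Static position error constant K_pos = G_c(0)·G_p(0) = 19.5·0.2641 = 5.149.
Steady-state error to a unit step: e_ss = 1/(1+K_pos) = 1/6.149 = 0.163.

0.163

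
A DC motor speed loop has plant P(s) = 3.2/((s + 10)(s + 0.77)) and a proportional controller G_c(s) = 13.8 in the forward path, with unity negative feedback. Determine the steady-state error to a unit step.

The loop is type 0. Static position error constant K_pos = G_c(0)·P(0) = 13.8·0.4156 = 5.735.
Steady-state error to a unit step: e_ss = 1/(1+K_pos) = 1/6.735 = 0.148.

0.148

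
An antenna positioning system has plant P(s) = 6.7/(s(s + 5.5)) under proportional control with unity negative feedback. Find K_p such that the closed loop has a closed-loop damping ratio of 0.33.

Closed-loop characteristic equation: s² + 5.5s + K_p·6.7 = 0.
So ω_n = √(6.7K_p) and 2ζω_n = 5.5, giving ζ = 5.5/(2√(6.7K_p)).
Setting ζ = 0.33: √(6.7K_p) = 5.5/(2·0.33) = 8.333, so K_p = 69.44/6.7 = 10.4.

K_p = 10.4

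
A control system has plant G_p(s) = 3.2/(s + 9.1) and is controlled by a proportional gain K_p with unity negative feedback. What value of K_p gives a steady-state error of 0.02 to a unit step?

For a type-0 loop with proportional control, e_ss = 1/(1 + K_p·G_p(0)).
G_p(0) = 0.3516. Require 1/(1 + K_p·0.3516) = 0.02, so 1 + 0.3516·K_p = 50.
K_p = (50 − 1)/0.3516 = 139.

K_p = 139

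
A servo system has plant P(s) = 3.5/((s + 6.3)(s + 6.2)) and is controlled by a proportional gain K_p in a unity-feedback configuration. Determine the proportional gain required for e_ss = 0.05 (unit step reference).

The loop is type 0, so e_ss(step) = 1/(1 + K_pos) with K_pos = K_p·P(0).
P(0) = 0.08961. Require 1/(1 + K_p·0.08961) = 0.05, so 1 + 0.08961·K_p = 20.
K_p = (20 − 1)/0.08961 = 212.

K_p = 212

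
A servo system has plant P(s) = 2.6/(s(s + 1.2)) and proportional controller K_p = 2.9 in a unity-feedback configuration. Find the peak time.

T_p = 1.17 s

From 1 + K_pP(s) = 0: s² + 1.2s + 7.54 = 0 ⇒ ω_n = 2.746, ζ = 0.2185.
Damped frequency ω_d = ω_n√(1−ζ²) = 2.68 rad/s, so peak time T_p = π/ω_d = 1.17 s.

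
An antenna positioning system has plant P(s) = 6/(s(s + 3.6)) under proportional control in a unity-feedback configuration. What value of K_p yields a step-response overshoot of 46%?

K_p = 9.38

From %OS = 100·exp(−πζ/√(1−ζ²)) = 46%, ζ = −ln(0.46)/√(π²+ln²(0.46)) = 0.24.
Characteristic equation s² + 3.6s + 6K_p = 0 gives ζ = 3.6/(2√(6K_p)).
Setting ζ = 0.24: √(6K_p) = 3.6/(2·0.24) = 7.501, so K_p = 56.27/6 = 9.38.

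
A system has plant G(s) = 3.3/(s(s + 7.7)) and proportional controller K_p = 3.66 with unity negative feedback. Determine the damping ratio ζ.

The closed-loop denominator is s(s+7.7) + 3.66·3.3 = s² + 7.7s + 12.08.
Matching s² + 2ζω_n s + ω_n²: ω_n = √12.08 = 3.475 rad/s and 2ζω_n = 7.7, so ζ = 7.7/(2·3.475) = 1.11.

ζ = 1.11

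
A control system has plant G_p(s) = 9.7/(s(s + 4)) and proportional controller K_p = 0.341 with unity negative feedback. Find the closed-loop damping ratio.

The closed-loop denominator is s(s+4) + 0.341·9.7 = s² + 4s + 3.308.
So ω_n² = 3.308 ⇒ ω_n = 1.819 rad/s, and ζ = 4/(2ω_n) = 1.1.

ζ = 1.1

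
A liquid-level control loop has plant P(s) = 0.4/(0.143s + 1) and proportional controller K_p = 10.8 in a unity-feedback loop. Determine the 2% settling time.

Closed loop: T(s) = K_p·P/(1+K_p·P) = 4.32/(0.143s + 1 + 4.32), with pole at s = −(1 + 4.32)/0.143 = −37.2.
τ = 1/37.2 = 0.02688 s, so 2% settling time ≈ 4τ = 0.108 s.

T_s ≈ 0.108 s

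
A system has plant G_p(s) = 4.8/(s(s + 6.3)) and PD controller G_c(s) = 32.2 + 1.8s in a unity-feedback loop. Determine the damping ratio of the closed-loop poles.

ζ = 0.601

Forward path: (32.2 + 1.8s)·4.8/(s(s+6.3)). The closed-loop characteristic equation is s² + (6.3 + 4.8·1.8)s + 4.8·32.2 = 0.
That is s² + 14.94s + 154.6 = 0, so ω_n = 12.43 rad/s and ζ = 14.94/(2·12.43) = 0.6009.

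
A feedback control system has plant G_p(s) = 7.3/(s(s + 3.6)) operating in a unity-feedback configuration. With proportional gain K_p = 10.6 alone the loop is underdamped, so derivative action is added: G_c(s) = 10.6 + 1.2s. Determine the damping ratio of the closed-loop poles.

ζ = 0.703

Forward path: (10.6 + 1.2s)·7.3/(s(s+3.6)). The closed-loop characteristic equation is s² + (3.6 + 7.3·1.2)s + 7.3·10.6 = 0.
That is s² + 12.36s + 77.38 = 0, so ω_n = 8.797 rad/s and ζ = 12.36/(2·8.797) = 0.7025.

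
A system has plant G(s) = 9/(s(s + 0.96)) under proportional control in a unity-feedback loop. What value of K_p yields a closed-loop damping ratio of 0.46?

Closed-loop characteristic equation: s² + 0.96s + K_p·9 = 0.
So ω_n = √(9K_p) and 2ζω_n = 0.96, giving ζ = 0.96/(2√(9K_p)).
Setting ζ = 0.46: √(9K_p) = 0.96/(2·0.46) = 1.043, so K_p = 1.089/9 = 0.121.

K_p = 0.121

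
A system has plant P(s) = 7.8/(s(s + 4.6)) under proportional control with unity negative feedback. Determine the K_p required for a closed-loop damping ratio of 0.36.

K_p = 5.23

Closed-loop characteristic equation: s² + 4.6s + K_p·7.8 = 0.
So ω_n = √(7.8K_p) and 2ζω_n = 4.6, giving ζ = 4.6/(2√(7.8K_p)).
Setting ζ = 0.36: √(7.8K_p) = 4.6/(2·0.36) = 6.389, so K_p = 40.82/7.8 = 5.23.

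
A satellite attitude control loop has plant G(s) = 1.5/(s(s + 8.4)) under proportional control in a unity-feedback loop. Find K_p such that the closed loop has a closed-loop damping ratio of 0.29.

K_p = 140

Closed-loop characteristic equation: s² + 8.4s + K_p·1.5 = 0.
So ω_n = √(1.5K_p) and 2ζω_n = 8.4, giving ζ = 8.4/(2√(1.5K_p)).
Setting ζ = 0.29: √(1.5K_p) = 8.4/(2·0.29) = 14.48, so K_p = 209.8/1.5 = 140.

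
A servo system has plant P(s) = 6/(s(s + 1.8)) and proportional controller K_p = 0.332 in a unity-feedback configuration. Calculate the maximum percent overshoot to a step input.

7.42%

From 1 + K_pP(s) = 0: s² + 1.8s + 1.992 = 0 ⇒ ω_n = 1.411, ζ = 0.6377.
%OS = 100·exp(−πζ/√(1−ζ²)) = 100·exp(−π·0.6377/√0.5934) = 7.42%.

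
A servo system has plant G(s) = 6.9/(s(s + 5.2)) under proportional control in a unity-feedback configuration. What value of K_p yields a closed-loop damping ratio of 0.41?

K_p = 5.83

Closed-loop characteristic equation: s² + 5.2s + K_p·6.9 = 0.
So ω_n = √(6.9K_p) and 2ζω_n = 5.2, giving ζ = 5.2/(2√(6.9K_p)).
Setting ζ = 0.41: √(6.9K_p) = 5.2/(2·0.41) = 6.341, so K_p = 40.21/6.9 = 5.83.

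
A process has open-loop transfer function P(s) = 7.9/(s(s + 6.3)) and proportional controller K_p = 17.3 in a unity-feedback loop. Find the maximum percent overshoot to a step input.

41.5%

From 1 + K_pP(s) = 0: s² + 6.3s + 136.7 = 0 ⇒ ω_n = 11.69, ζ = 0.2694.
%OS = 100·exp(−πζ/√(1−ζ²)) = 100·exp(−π·0.2694/√0.9274) = 41.5%.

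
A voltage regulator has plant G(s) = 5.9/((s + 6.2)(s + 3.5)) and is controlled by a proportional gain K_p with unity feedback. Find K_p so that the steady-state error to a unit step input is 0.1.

The loop is type 0, so e_ss(step) = 1/(1 + K_pos) with K_pos = K_p·G(0).
G(0) = 0.2719. Require 1/(1 + K_p·0.2719) = 0.1, so 1 + 0.2719·K_p = 10.
K_p = (10 − 1)/0.2719 = 33.1.

K_p = 33.1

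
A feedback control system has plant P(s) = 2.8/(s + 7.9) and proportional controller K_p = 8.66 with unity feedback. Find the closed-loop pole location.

Closed-loop transfer function: T(s) = K_p·P(s)/(1 + K_p·P(s)) = 24.25/(s + 7.9 + 24.25) = 24.25/(s + 32.15).
The closed-loop pole is at s = −32.15.

s = -32.15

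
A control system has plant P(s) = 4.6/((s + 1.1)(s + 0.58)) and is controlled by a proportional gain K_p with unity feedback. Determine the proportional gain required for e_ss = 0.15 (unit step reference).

K_p = 0.786

The loop is type 0, so e_ss(step) = 1/(1 + K_pos) with K_pos = K_p·P(0).
P(0) = 7.21. Require 1/(1 + K_p·7.21) = 0.15, so 1 + 7.21·K_p = 6.667.
K_p = (6.667 − 1)/7.21 = 0.786.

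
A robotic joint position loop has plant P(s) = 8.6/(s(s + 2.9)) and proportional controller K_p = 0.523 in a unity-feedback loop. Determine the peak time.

From 1 + K_pP(s) = 0: s² + 2.9s + 4.498 = 0 ⇒ ω_n = 2.121, ζ = 0.6837.
Damped frequency ω_d = ω_n√(1−ζ²) = 1.548 rad/s, so peak time T_p = π/ω_d = 2.03 s.

T_p = 2.03 s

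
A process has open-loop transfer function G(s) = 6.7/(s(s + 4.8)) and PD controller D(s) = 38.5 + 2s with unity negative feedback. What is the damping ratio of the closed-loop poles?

ζ = 0.567

Forward path: (38.5 + 2s)·6.7/(s(s+4.8)). The closed-loop characteristic equation is s² + (4.8 + 6.7·2)s + 6.7·38.5 = 0.
That is s² + 18.2s + 257.9 = 0, so ω_n = 16.06 rad/s and ζ = 18.2/(2·16.06) = 0.5666.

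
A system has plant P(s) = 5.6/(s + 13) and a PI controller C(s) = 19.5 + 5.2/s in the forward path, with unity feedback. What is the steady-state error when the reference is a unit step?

0

The open loop C(s)P(s) has a pole at the origin (type 1), so the static position error constant is infinite and e_ss = 1/(1+∞) = 0.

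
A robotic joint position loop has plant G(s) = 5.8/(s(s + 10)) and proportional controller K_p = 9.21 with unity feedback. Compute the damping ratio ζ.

ζ = 0.684

1 + K_p·G(s) = 0 gives s² + 10s + 53.42 = 0.
So ω_n² = 53.42 ⇒ ω_n = 7.309 rad/s, and ζ = 10/(2ω_n) = 0.684.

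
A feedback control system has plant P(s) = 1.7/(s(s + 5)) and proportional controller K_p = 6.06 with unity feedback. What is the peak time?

T_p = 1.56 s

Closed-loop characteristic equation: s² + 5s + 10.3 = 0, so ω_n = 3.21 rad/s and ζ = 5/(2·3.21) = 0.7789.
Damped frequency ω_d = ω_n√(1−ζ²) = 2.013 rad/s, so peak time T_p = π/ω_d = 1.56 s.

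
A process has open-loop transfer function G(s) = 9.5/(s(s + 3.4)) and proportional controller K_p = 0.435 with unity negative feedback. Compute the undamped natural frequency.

1 + K_p·G(s) = 0 gives s² + 3.4s + 4.133 = 0.
Matching s² + 2ζω_n s + ω_n²: ω_n = √4.133 = 2.033 rad/s and 2ζω_n = 3.4, so ζ = 3.4/(2·2.033) = 0.836.

ω_n = 2.03 rad/s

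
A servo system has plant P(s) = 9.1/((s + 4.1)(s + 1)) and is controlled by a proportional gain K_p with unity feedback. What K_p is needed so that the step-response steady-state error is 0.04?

K_p = 10.8

The loop is type 0, so e_ss(step) = 1/(1 + K_pos) with K_pos = K_p·P(0).
P(0) = 2.22. Require 1/(1 + K_p·2.22) = 0.04, so 1 + 2.22·K_p = 25.
K_p = (25 − 1)/2.22 = 10.8.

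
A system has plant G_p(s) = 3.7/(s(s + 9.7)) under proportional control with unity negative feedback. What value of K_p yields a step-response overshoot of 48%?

From %OS = 100·exp(−πζ/√(1−ζ²)) = 48%, ζ = −ln(0.48)/√(π²+ln²(0.48)) = 0.2275.
Characteristic equation s² + 9.7s + 3.7K_p = 0 gives ζ = 9.7/(2√(3.7K_p)).
Setting ζ = 0.2275: √(3.7K_p) = 9.7/(2·0.2275) = 21.32, so K_p = 454.5/3.7 = 123.

K_p = 123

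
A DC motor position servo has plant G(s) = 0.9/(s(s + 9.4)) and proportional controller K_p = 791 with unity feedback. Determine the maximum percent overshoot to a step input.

57%

Closed-loop characteristic equation: s² + 9.4s + 711.9 = 0, so ω_n = 26.68 rad/s and ζ = 9.4/(2·26.68) = 0.1762.
%OS = 100·exp(−πζ/√(1−ζ²)) = 100·exp(−π·0.1762/√0.969) = 57%.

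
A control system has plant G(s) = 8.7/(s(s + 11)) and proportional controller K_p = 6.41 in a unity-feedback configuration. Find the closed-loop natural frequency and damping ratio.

ω_n = 7.47 rad/s, ζ = 0.737

The closed-loop denominator is s(s+11) + 6.41·8.7 = s² + 11s + 55.77.
So ω_n² = 55.77 ⇒ ω_n = 7.468 rad/s, and ζ = 11/(2ω_n) = 0.737.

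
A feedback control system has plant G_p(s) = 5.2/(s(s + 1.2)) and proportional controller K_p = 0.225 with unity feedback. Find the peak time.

T_p = 3.49 s

From 1 + K_pG_p(s) = 0: s² + 1.2s + 1.17 = 0 ⇒ ω_n = 1.082, ζ = 0.5547.
Damped frequency ω_d = ω_n√(1−ζ²) = 0.9 rad/s, so peak time T_p = π/ω_d = 3.49 s.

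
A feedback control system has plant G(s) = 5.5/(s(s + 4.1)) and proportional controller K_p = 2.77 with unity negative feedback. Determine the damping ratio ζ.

ζ = 0.525

The closed-loop denominator is s(s+4.1) + 2.77·5.5 = s² + 4.1s + 15.23.
Matching s² + 2ζω_n s + ω_n²: ω_n = √15.23 = 3.903 rad/s and 2ζω_n = 4.1, so ζ = 4.1/(2·3.903) = 0.525.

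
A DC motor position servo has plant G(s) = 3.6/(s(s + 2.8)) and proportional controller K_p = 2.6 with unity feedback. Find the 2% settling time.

T_s ≈ 2.86 s

From 1 + K_pG(s) = 0: s² + 2.8s + 9.36 = 0 ⇒ ω_n = 3.059, ζ = 0.4576.
2% settling time T_s ≈ 4/(ζω_n) = 4/1.4 = 2.86 s.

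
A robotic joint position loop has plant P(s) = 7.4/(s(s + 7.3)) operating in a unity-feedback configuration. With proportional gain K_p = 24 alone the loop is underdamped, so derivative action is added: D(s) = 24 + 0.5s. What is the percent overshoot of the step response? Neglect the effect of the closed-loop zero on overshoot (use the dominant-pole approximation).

24.1%

Forward path: (24 + 0.5s)·7.4/(s(s+7.3)). The closed-loop characteristic equation is s² + (7.3 + 7.4·0.5)s + 7.4·24 = 0.
That is s² + 11s + 177.6 = 0, so ω_n = 13.33 rad/s and ζ = 11/(2·13.33) = 0.4127.
%OS = 100·exp(−πζ/√(1−ζ²)) = 24.1%.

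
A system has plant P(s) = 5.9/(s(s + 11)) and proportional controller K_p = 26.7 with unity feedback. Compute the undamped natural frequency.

ω_n = 12.6 rad/s

1 + K_p·P(s) = 0 gives s² + 11s + 157.5 = 0.
Matching s² + 2ζω_n s + ω_n²: ω_n = √157.5 = 12.55 rad/s and 2ζω_n = 11, so ζ = 11/(2·12.55) = 0.438.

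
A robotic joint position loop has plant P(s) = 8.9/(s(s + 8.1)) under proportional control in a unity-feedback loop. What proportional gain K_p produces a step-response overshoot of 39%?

K_p = 22.4

From %OS = 100·exp(−πζ/√(1−ζ²)) = 39%, ζ = −ln(0.39)/√(π²+ln²(0.39)) = 0.2871.
Characteristic equation s² + 8.1s + 8.9K_p = 0 gives ζ = 8.1/(2√(8.9K_p)).
Setting ζ = 0.2871: √(8.9K_p) = 8.1/(2·0.2871) = 14.11, so K_p = 199/8.9 = 22.4.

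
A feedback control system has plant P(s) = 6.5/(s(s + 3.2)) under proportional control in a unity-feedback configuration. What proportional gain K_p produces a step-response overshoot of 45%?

K_p = 6.49

From %OS = 100·exp(−πζ/√(1−ζ²)) = 45%, ζ = −ln(0.45)/√(π²+ln²(0.45)) = 0.2463.
Characteristic equation s² + 3.2s + 6.5K_p = 0 gives ζ = 3.2/(2√(6.5K_p)).
Setting ζ = 0.2463: √(6.5K_p) = 3.2/(2·0.2463) = 6.495, so K_p = 42.19/6.5 = 6.49.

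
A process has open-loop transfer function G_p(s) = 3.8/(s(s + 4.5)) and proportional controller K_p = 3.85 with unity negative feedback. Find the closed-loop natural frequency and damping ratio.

The closed-loop denominator is s(s+4.5) + 3.85·3.8 = s² + 4.5s + 14.63.
Matching s² + 2ζω_n s + ω_n²: ω_n = √14.63 = 3.825 rad/s and 2ζω_n = 4.5, so ζ = 4.5/(2·3.825) = 0.588.

ω_n = 3.82 rad/s, ζ = 0.588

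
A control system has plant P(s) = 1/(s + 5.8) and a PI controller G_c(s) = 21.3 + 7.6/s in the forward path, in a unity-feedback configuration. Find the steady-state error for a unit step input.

The open loop G_c(s)P(s) has a pole at the origin (type 1), so the static position error constant is infinite and e_ss = 1/(1+∞) = 0.

0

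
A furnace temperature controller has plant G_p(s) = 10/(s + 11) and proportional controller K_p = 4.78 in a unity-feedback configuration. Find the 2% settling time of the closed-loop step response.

Closed-loop transfer function: T(s) = K_p·G_p(s)/(1 + K_p·G_p(s)) = 47.8/(s + 11 + 47.8) = 47.8/(s + 58.8).
Time constant τ = 1/58.8 = 0.01701 s, so the 2% settling time is about 4τ = 0.068 s.

T_s ≈ 0.068 s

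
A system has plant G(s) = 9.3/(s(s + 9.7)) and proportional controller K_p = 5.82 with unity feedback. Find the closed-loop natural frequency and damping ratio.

ω_n = 7.36 rad/s, ζ = 0.659

1 + K_p·G(s) = 0 gives s² + 9.7s + 54.13 = 0.
Matching s² + 2ζω_n s + ω_n²: ω_n = √54.13 = 7.357 rad/s and 2ζω_n = 9.7, so ζ = 9.7/(2·7.357) = 0.659.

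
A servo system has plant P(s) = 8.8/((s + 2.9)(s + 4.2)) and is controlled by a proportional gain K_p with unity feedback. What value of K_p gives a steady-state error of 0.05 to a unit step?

K_p = 26.3

Steady-state error for a unit step on this type-0 loop is 1/(1 + K_p·P(0)).
P(0) = 0.7225. Require 1/(1 + K_p·0.7225) = 0.05, so 1 + 0.7225·K_p = 20.
K_p = (20 − 1)/0.7225 = 26.3.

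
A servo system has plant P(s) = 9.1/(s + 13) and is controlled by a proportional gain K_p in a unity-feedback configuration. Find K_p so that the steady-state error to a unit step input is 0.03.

K_p = 46.2

The loop is type 0, so e_ss(step) = 1/(1 + K_pos) with K_pos = K_p·P(0).
P(0) = 0.7. Require 1/(1 + K_p·0.7) = 0.03, so 1 + 0.7·K_p = 33.33.
K_p = (33.33 − 1)/0.7 = 46.2.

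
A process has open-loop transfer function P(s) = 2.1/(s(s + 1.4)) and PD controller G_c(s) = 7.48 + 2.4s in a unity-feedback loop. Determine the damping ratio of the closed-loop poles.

ζ = 0.812

Forward path: (7.48 + 2.4s)·2.1/(s(s+1.4)). The closed-loop characteristic equation is s² + (1.4 + 2.1·2.4)s + 2.1·7.48 = 0.
That is s² + 6.44s + 15.71 = 0, so ω_n = 3.963 rad/s and ζ = 6.44/(2·3.963) = 0.8124.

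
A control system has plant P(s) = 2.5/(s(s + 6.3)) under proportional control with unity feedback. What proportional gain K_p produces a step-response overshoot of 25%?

K_p = 24.4

From %OS = 100·exp(−πζ/√(1−ζ²)) = 25%, ζ = −ln(0.25)/√(π²+ln²(0.25)) = 0.4037.
Characteristic equation s² + 6.3s + 2.5K_p = 0 gives ζ = 6.3/(2√(2.5K_p)).
Setting ζ = 0.4037: √(2.5K_p) = 6.3/(2·0.4037) = 7.803, so K_p = 60.88/2.5 = 24.4.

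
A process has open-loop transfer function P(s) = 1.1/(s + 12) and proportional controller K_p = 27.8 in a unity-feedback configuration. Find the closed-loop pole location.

s = -42.58

Closed-loop transfer function: T(s) = K_p·P(s)/(1 + K_p·P(s)) = 30.58/(s + 12 + 30.58) = 30.58/(s + 42.58).
The closed-loop pole is at s = −42.58.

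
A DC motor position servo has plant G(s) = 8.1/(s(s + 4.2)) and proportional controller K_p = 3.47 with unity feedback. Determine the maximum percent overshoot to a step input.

25.8%

From 1 + K_pG(s) = 0: s² + 4.2s + 28.11 = 0 ⇒ ω_n = 5.302, ζ = 0.3961.
%OS = 100·exp(−πζ/√(1−ζ²)) = 100·exp(−π·0.3961/√0.8431) = 25.8%.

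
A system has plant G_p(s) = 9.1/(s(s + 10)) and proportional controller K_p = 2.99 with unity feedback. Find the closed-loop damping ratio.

ζ = 0.959

The closed-loop denominator is s(s+10) + 2.99·9.1 = s² + 10s + 27.21.
Matching s² + 2ζω_n s + ω_n²: ω_n = √27.21 = 5.216 rad/s and 2ζω_n = 10, so ζ = 10/(2·5.216) = 0.959.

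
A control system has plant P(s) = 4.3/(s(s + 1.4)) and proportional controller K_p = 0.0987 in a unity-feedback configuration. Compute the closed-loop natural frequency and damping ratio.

ω_n = 0.651 rad/s, ζ = 1.07

With unity feedback the closed-loop characteristic equation is s² + 1.4s + 0.0987·4.3 = s² + 1.4s + 0.4244 = 0.
Matching s² + 2ζω_n s + ω_n²: ω_n = √0.4244 = 0.6515 rad/s and 2ζω_n = 1.4, so ζ = 1.4/(2·0.6515) = 1.07.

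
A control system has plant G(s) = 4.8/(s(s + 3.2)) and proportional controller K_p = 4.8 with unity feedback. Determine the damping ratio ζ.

The closed-loop denominator is s(s+3.2) + 4.8·4.8 = s² + 3.2s + 23.04.
Matching s² + 2ζω_n s + ω_n²: ω_n = √23.04 = 4.8 rad/s and 2ζω_n = 3.2, so ζ = 3.2/(2·4.8) = 0.333.

ζ = 0.333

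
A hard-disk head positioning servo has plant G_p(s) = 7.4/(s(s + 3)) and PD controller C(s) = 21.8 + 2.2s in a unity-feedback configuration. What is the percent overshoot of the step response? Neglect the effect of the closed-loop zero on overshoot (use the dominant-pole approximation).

Forward path: (21.8 + 2.2s)·7.4/(s(s+3)). The closed-loop characteristic equation is s² + (3 + 7.4·2.2)s + 7.4·21.8 = 0.
That is s² + 19.28s + 161.3 = 0, so ω_n = 12.7 rad/s and ζ = 19.28/(2·12.7) = 0.759.
%OS = 100·exp(−πζ/√(1−ζ²)) = 2.57%.

2.57%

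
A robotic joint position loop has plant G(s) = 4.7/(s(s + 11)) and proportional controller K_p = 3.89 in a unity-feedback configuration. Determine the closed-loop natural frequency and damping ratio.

ω_n = 4.28 rad/s, ζ = 1.29

1 + K_p·G(s) = 0 gives s² + 11s + 18.28 = 0.
Matching s² + 2ζω_n s + ω_n²: ω_n = √18.28 = 4.276 rad/s and 2ζω_n = 11, so ζ = 11/(2·4.276) = 1.29.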